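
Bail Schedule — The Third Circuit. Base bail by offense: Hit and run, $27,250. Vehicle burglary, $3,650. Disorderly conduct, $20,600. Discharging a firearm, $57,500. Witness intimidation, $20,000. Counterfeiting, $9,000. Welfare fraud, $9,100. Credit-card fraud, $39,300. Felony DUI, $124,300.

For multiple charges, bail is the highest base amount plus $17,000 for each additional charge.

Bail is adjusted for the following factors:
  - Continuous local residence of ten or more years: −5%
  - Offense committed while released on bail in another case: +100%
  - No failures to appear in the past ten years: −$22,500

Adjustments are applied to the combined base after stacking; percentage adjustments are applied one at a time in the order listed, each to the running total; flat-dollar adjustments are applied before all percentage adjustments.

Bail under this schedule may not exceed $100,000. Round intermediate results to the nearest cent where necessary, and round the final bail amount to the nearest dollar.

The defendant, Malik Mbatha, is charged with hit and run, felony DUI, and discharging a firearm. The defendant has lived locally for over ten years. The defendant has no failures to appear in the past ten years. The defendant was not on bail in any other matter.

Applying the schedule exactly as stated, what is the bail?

$100,000

Base amounts from the schedule: hit and run $27,250; felony DUI $124,300; discharging a firearm $57,500.
Stacking rule: highest base plus $17,000 per additional charge. Highest is felony DUI at $124,300; 2 additional charges → +$34,000. Combined base = $158,300.
No failures to appear in the past ten years (−$22,500 flat): $158,300 − $22,500 = $135,800.
Continuous local residence of ten or more years (−5%): $135,800 × 0.95 = $129,010.
Result $129,010 exceeds the maximum of $100,000; bail is capped at $100,000.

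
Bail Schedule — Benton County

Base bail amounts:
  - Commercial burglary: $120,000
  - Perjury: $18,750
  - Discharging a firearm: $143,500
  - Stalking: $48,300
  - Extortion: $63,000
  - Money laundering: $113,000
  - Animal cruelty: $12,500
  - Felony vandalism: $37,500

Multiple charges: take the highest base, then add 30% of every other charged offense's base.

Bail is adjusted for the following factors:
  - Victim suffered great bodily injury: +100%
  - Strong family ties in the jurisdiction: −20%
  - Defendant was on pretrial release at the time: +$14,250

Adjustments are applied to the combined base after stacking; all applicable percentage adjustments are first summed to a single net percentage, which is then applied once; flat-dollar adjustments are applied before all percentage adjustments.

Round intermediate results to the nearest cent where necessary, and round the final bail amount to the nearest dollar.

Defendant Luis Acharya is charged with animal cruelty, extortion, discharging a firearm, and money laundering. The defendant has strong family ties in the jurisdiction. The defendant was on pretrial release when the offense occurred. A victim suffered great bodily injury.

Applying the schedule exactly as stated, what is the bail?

Base amounts from the schedule: animal cruelty $12,500; extortion $63,000; discharging a firearm $143,500; money laundering $113,000.
Stacking rule: highest base plus 30% of each additional charge. Highest is discharging a firearm at $143,500. Additional: $12,500 × 30% = $3,750; $63,000 × 30% = $18,900; $113,000 × 30% = $33,900. Combined base = $143,500 + $56,550 = $200,050.
Defendant was on pretrial release at the time (+$14,250 flat): $200,050 + $14,250 = $214,300.
Net percentage adjustment: +100% −20% = +80%. $214,300 × 1.8 = $385,740.

$385,740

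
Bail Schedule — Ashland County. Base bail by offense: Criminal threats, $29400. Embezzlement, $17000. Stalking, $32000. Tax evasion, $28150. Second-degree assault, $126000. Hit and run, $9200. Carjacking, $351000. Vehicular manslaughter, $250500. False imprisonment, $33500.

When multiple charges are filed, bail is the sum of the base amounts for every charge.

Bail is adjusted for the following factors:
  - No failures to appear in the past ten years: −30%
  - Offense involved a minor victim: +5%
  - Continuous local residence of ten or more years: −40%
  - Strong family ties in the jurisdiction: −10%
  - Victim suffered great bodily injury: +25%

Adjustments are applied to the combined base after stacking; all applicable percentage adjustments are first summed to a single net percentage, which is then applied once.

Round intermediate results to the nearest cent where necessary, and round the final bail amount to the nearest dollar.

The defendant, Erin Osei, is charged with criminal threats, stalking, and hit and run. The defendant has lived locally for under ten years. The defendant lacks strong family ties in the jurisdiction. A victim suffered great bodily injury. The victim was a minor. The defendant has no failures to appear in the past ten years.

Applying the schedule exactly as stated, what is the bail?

$70600

Base amounts from the schedule: criminal threats $29400; stalking $32000; hit and run $9200.
Stacking rule: sum of all bases. $29400 + $32000 + $9200 = $70600.
Net percentage adjustment: −30% +5% +25% = +0%. $70600 × 1 = $70600.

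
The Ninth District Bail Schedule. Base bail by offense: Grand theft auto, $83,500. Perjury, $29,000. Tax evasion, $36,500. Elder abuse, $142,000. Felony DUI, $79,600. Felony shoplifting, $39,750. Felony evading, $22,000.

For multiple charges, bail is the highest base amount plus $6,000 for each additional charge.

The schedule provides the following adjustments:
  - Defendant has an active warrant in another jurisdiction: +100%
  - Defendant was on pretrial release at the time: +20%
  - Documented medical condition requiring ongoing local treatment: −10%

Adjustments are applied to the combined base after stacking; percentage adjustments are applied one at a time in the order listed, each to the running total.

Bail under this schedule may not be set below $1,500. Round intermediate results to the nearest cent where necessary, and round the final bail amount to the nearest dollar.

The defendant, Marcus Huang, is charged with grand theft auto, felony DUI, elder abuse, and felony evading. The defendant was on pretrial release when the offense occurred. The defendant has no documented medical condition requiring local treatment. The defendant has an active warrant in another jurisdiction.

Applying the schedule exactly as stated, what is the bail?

Base amounts from the schedule: grand theft auto $83,500; felony DUI $79,600; elder abuse $142,000; felony evading $22,000.
Stacking rule: highest base plus $6,000 per additional charge. Highest is elder abuse at $142,000; 3 additional charges → +$18,000. Combined base = $160,000.
Defendant has an active warrant in another jurisdiction (+100%): $160,000 × 2 = $320,000.
Defendant was on pretrial release at the time (+20%): $320,000 × 1.2 = $384,000.
$384,000 is at or above the $1,500 minimum.

$384,000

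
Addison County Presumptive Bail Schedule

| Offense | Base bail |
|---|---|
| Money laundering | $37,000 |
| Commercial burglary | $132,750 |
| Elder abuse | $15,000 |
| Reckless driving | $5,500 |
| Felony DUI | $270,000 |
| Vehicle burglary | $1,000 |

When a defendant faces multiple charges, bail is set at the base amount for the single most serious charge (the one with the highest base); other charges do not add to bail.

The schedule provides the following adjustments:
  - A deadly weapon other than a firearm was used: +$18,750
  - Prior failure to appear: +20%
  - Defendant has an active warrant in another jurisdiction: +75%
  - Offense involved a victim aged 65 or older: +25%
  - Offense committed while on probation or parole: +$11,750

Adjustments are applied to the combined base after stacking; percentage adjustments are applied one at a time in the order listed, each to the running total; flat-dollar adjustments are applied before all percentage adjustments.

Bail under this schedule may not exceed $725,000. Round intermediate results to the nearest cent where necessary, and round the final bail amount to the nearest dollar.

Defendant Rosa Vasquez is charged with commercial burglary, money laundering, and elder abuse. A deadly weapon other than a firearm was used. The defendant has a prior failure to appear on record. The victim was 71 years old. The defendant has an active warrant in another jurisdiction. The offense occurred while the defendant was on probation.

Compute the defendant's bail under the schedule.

Base amounts from the schedule: commercial burglary $132,750; money laundering $37,000; elder abuse $15,000.
Stacking rule: use the highest base only. Highest is commercial burglary at $132,750. Combined base = $132,750.
A deadly weapon other than a firearm was used (+$18,750 flat): $132,750 + $18,750 = $151,500.
Offense committed while on probation or parole (+$11,750 flat): $151,500 + $11,750 = $163,250.
Prior failure to appear (+20%): $163,250 × 1.2 = $195,900.
Defendant has an active warrant in another jurisdiction (+75%): $195,900 × 1.75 = $342,825.
Offense involved a victim aged 65 or older (+25%): $342,825 × 1.25 = $428,531.25.
$428,531.25 is within the $725,000 maximum.
Rounded to the nearest dollar: $428,531.

$428,531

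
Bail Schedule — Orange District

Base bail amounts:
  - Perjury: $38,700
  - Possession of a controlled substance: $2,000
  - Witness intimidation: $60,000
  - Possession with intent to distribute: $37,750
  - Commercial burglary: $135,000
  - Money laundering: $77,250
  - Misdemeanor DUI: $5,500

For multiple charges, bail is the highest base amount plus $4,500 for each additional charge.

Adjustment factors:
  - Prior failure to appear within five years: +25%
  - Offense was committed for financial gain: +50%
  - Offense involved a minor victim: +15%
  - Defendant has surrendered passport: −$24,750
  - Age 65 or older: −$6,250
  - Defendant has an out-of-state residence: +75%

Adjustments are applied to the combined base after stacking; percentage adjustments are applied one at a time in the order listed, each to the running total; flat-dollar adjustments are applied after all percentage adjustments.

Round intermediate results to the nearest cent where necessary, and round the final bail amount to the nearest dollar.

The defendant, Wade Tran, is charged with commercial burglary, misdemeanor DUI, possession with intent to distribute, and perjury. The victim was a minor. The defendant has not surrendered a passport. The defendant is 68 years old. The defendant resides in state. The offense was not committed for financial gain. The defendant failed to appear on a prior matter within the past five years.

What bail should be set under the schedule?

Base amounts from the schedule: commercial burglary $135,000; misdemeanor DUI $5,500; possession with intent to distribute $37,750; perjury $38,700.
Stacking rule: highest base plus $4,500 per additional charge. Highest is commercial burglary at $135,000; 3 additional charges → +$13,500. Combined base = $148,500.
Prior failure to appear within five years (+25%): $148,500 × 1.25 = $185,625.
Offense involved a minor victim (+15%): $185,625 × 1.15 = $213,468.75.
Age 65 or older (−$6,250 flat): $213,468.75 − $6,250 = $207,218.75.
Rounded to the nearest dollar: $207,219.

$207,219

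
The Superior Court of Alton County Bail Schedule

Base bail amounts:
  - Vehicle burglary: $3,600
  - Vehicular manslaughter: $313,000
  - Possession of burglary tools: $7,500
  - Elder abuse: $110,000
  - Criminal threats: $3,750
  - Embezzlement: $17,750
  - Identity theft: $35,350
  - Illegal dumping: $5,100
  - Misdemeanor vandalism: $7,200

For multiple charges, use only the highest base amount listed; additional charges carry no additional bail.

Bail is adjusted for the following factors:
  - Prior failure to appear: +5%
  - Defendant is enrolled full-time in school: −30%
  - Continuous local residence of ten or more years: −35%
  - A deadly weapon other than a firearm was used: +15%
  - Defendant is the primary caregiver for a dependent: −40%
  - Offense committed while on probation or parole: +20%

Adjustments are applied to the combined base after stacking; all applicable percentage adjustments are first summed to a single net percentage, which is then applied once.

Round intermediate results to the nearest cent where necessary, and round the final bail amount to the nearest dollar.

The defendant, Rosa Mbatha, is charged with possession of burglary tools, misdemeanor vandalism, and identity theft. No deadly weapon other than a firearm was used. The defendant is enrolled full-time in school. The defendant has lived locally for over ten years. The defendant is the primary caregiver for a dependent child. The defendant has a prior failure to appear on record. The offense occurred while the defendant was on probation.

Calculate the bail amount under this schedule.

Base amounts from the schedule: possession of burglary tools $7,500; misdemeanor vandalism $7,200; identity theft $35,350.
Stacking rule: use the highest base only. Highest is identity theft at $35,350. Combined base = $35,350.
Net percentage adjustment: +5% −30% −35% −40% +20% = −80%. $35,350 × 0.2 = $7,070.

$7,070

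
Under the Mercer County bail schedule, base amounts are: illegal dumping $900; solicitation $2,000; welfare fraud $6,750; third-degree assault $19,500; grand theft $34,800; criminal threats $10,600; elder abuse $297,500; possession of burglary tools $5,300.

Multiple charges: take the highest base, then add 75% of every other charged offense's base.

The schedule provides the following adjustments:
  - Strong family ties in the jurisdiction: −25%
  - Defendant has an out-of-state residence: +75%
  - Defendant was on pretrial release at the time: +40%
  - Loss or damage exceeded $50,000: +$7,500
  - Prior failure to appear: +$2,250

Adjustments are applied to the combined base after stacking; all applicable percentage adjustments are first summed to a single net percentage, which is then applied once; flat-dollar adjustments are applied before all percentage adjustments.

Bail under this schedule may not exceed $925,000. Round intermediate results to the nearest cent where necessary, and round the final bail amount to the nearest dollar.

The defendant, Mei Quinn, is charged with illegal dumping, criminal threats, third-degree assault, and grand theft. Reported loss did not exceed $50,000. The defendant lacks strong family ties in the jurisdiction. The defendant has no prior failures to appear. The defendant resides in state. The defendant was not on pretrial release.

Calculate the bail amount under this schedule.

$58,050

Base amounts from the schedule: illegal dumping $900; criminal threats $10,600; third-degree assault $19,500; grand theft $34,800.
Stacking rule: highest base plus 75% of each additional charge. Highest is grand theft at $34,800. Additional: $900 × 75% = $675; $10,600 × 75% = $7,950; $19,500 × 75% = $14,625. Combined base = $34,800 + $23,250 = $58,050.
No adjustment factors apply to this defendant.
$58,050 is within the $925,000 maximum.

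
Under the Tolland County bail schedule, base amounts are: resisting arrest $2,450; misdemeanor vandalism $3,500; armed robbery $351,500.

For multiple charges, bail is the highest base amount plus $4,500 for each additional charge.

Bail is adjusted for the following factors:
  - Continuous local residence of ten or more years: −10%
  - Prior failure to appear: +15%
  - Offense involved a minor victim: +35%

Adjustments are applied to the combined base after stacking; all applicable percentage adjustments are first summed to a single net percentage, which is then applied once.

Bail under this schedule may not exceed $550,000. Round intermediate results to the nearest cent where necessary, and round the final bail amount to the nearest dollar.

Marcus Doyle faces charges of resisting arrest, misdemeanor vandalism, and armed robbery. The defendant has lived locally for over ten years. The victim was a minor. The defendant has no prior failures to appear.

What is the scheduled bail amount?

$450,625

Base amounts from the schedule: resisting arrest $2,450; misdemeanor vandalism $3,500; armed robbery $351,500.
Stacking rule: highest base plus $4,500 per additional charge. Highest is armed robbery at $351,500; 2 additional charges → +$9,000. Combined base = $360,500.
Net percentage adjustment: −10% +35% = +25%. $360,500 × 1.25 = $450,625.
$450,625 is within the $550,000 maximum.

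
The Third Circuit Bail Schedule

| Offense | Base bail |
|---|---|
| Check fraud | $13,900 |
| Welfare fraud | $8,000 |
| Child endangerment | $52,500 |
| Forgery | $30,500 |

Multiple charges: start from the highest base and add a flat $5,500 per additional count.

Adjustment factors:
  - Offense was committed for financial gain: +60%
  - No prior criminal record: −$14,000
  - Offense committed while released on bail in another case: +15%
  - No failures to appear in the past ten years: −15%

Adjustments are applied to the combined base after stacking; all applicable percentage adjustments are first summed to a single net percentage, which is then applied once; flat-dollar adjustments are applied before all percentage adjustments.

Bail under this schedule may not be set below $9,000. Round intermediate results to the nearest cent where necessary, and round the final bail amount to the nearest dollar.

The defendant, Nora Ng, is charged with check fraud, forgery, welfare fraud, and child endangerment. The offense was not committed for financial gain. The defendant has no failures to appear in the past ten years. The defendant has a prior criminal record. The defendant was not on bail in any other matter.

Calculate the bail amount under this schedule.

$58,650

Base amounts from the schedule: check fraud $13,900; forgery $30,500; welfare fraud $8,000; child endangerment $52,500.
Stacking rule: highest base plus $5,500 per additional charge. Highest is child endangerment at $52,500; 3 additional charges → +$16,500. Combined base = $69,000.
No failures to appear in the past ten years (−15%): $69,000 × 0.85 = $58,650.
$58,650 is at or above the $9,000 minimum.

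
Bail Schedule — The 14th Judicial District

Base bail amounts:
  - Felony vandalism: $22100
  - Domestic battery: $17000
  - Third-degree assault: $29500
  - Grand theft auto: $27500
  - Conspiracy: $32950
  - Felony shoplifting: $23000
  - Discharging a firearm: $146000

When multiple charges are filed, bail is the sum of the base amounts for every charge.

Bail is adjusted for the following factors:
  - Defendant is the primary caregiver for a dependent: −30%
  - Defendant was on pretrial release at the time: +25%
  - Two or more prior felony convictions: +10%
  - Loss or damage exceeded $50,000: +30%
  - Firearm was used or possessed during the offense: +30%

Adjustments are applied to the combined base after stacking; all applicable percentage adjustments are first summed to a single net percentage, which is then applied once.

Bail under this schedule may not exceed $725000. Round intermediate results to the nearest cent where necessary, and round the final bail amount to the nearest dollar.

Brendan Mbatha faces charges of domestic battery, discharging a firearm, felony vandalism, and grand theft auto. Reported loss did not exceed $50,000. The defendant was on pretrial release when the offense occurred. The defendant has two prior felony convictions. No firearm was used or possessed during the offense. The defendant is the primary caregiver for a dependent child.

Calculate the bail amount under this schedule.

$223230

Base amounts from the schedule: domestic battery $17000; discharging a firearm $146000; felony vandalism $22100; grand theft auto $27500.
Stacking rule: sum of all bases. $17000 + $146000 + $22100 + $27500 = $212600.
Net percentage adjustment: −30% +25% +10% = +5%. $212600 × 1.05 = $223230.
$223230 is within the $725000 maximum.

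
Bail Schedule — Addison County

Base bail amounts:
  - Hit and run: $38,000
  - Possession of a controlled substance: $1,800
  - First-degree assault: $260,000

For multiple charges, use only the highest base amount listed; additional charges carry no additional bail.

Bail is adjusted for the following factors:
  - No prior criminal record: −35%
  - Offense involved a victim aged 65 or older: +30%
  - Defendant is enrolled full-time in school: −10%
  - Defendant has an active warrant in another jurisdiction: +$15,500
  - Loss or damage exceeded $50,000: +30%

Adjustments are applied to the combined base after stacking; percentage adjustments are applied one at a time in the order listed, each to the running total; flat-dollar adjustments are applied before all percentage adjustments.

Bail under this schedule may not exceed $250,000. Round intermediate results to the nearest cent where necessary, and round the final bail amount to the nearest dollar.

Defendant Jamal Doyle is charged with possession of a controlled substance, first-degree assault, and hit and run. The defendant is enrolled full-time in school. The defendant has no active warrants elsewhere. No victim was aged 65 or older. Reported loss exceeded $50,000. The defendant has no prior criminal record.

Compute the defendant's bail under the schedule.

$197,730

Base amounts from the schedule: possession of a controlled substance $1,800; first-degree assault $260,000; hit and run $38,000.
Stacking rule: use the highest base only. Highest is first-degree assault at $260,000. Combined base = $260,000.
No prior criminal record (−35%): $260,000 × 0.65 = $169,000.
Defendant is enrolled full-time in school (−10%): $169,000 × 0.9 = $152,100.
Loss or damage exceeded $50,000 (+30%): $152,100 × 1.3 = $197,730.
$197,730 is within the $250,000 maximum.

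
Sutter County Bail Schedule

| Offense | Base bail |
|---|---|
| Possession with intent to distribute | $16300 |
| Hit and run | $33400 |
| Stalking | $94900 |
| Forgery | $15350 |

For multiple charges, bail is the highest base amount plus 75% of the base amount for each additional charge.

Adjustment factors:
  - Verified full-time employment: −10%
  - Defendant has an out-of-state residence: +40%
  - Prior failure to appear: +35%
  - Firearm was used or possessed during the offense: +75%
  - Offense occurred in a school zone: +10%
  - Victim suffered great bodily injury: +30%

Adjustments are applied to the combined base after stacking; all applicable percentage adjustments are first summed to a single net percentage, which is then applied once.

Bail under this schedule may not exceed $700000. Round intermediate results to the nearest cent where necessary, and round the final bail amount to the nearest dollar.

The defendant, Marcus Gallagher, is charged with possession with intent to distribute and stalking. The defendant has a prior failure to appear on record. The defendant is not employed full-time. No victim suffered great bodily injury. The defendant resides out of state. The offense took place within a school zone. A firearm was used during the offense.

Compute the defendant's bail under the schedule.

$278525

Base amounts from the schedule: possession with intent to distribute $16300; stalking $94900.
Stacking rule: highest base plus 75% of each additional charge. Highest is stalking at $94900. Additional: $16300 × 75% = $12225. Combined base = $94900 + $12225 = $107125.
Net percentage adjustment: +40% +35% +75% +10% = +160%. $107125 × 2.6 = $278525.
$278525 is within the $700000 maximum.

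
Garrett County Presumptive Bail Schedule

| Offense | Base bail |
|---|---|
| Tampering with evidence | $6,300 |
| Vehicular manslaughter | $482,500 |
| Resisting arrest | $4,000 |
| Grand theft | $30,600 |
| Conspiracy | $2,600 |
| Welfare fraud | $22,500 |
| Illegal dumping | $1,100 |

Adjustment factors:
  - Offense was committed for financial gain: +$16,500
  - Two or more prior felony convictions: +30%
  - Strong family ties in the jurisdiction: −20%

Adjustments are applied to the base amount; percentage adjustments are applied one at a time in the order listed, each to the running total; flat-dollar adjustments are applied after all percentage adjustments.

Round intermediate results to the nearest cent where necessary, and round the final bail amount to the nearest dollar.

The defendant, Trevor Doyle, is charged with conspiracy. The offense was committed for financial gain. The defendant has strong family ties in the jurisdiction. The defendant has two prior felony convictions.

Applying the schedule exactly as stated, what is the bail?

Base amounts from the schedule: conspiracy $2,600.
Single charge. Combined base = $2,600.
Two or more prior felony convictions (+30%): $2,600 × 1.3 = $3,380.
Strong family ties in the jurisdiction (−20%): $3,380 × 0.8 = $2,704.
Offense was committed for financial gain (+$16,500 flat): $2,704 + $16,500 = $19,204.

$19,204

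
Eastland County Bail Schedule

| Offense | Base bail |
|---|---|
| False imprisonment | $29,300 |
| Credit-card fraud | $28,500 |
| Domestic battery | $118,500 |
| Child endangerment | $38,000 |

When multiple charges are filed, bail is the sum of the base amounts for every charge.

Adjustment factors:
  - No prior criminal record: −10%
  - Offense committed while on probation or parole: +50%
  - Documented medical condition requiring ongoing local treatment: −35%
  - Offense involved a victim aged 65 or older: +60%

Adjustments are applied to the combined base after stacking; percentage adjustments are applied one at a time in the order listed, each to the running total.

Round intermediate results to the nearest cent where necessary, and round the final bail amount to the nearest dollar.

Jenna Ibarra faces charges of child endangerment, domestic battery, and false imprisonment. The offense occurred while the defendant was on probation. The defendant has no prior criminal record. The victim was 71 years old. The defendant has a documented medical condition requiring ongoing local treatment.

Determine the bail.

Base amounts from the schedule: child endangerment $38,000; domestic battery $118,500; false imprisonment $29,300.
Stacking rule: sum of all bases. $38,000 + $118,500 + $29,300 = $185,800.
No prior criminal record (−10%): $185,800 × 0.9 = $167,220.
Offense committed while on probation or parole (+50%): $167,220 × 1.5 = $250,830.
Documented medical condition requiring ongoing local treatment (−35%): $250,830 × 0.65 = $163,039.50.
Offense involved a victim aged 65 or older (+60%): $163,039.50 × 1.6 = $260,863.20.
Rounded to the nearest dollar: $260,863.

$260,863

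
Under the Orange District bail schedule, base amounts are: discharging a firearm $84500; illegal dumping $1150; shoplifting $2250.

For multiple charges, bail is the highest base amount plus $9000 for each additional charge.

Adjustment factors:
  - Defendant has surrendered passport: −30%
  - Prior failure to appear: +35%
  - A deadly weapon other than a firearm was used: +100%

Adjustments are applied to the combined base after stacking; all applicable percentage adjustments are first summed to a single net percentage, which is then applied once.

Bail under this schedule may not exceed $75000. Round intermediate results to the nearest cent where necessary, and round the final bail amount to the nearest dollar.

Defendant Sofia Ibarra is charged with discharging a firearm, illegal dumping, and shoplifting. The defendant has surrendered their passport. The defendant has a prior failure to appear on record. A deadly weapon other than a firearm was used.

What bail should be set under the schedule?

$75000

Base amounts from the schedule: discharging a firearm $84500; illegal dumping $1150; shoplifting $2250.
Stacking rule: highest base plus $9000 per additional charge. Highest is discharging a firearm at $84500; 2 additional charges → +$18000. Combined base = $102500.
Net percentage adjustment: −30% +35% +100% = +105%. $102500 × 2.05 = $210125.
Result $210125 exceeds the maximum of $75000; bail is capped at $75000.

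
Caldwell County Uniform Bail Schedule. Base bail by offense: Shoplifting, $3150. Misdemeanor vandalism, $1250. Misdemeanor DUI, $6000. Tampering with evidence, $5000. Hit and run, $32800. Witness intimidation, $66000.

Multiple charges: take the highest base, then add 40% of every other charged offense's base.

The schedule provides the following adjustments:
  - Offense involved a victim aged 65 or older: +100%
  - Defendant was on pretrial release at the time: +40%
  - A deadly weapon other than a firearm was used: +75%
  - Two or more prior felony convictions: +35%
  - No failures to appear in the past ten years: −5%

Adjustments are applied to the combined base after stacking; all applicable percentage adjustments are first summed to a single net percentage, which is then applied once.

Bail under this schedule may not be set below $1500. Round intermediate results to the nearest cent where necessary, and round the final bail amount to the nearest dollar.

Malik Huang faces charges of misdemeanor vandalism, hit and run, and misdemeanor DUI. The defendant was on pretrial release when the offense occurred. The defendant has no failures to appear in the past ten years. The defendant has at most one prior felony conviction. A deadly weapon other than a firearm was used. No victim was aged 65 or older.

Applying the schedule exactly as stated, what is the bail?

Base amounts from the schedule: misdemeanor vandalism $1250; hit and run $32800; misdemeanor DUI $6000.
Stacking rule: highest base plus 40% of each additional charge. Highest is hit and run at $32800. Additional: $1250 × 40% = $500; $6000 × 40% = $2400. Combined base = $32800 + $2900 = $35700.
Net percentage adjustment: +40% +75% −5% = +110%. $35700 × 2.1 = $74970.
$74970 is at or above the $1500 minimum.

$74970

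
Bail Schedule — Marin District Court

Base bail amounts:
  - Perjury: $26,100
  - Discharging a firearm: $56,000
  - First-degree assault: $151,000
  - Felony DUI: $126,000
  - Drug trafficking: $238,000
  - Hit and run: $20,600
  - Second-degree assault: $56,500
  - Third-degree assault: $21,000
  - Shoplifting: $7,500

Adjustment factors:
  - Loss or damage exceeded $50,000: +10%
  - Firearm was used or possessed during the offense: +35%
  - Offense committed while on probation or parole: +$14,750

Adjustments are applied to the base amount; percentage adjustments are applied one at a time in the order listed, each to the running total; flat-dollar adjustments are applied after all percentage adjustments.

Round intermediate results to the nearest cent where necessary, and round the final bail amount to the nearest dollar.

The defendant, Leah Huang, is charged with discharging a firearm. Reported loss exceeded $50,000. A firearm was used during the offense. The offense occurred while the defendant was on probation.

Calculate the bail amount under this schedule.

$97,910

Base amounts from the schedule: discharging a firearm $56,000.
Single charge. Combined base = $56,000.
Loss or damage exceeded $50,000 (+10%): $56,000 × 1.1 = $61,600.
Firearm was used or possessed during the offense (+35%): $61,600 × 1.35 = $83,160.
Offense committed while on probation or parole (+$14,750 flat): $83,160 + $14,750 = $97,910.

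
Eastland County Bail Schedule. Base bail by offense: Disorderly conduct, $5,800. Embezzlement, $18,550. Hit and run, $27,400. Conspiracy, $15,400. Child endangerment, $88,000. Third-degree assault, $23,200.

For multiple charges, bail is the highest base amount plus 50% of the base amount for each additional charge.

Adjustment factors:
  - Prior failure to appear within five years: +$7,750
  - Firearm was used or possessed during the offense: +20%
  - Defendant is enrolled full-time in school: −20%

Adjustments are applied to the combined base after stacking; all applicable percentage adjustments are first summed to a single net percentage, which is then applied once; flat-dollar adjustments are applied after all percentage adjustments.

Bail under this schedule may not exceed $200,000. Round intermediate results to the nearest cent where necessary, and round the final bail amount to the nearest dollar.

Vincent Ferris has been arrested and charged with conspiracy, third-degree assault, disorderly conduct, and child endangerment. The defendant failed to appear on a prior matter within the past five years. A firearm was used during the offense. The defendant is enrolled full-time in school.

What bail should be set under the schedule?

Base amounts from the schedule: conspiracy $15,400; third-degree assault $23,200; disorderly conduct $5,800; child endangerment $88,000.
Stacking rule: highest base plus 50% of each additional charge. Highest is child endangerment at $88,000. Additional: $15,400 × 50% = $7,700; $23,200 × 50% = $11,600; $5,800 × 50% = $2,900. Combined base = $88,000 + $22,200 = $110,200.
Net percentage adjustment: +20% −20% = +0%. $110,200 × 1 = $110,200.
Prior failure to appear within five years (+$7,750 flat): $110,200 + $7,750 = $117,950.
$117,950 is within the $200,000 maximum.

$117,950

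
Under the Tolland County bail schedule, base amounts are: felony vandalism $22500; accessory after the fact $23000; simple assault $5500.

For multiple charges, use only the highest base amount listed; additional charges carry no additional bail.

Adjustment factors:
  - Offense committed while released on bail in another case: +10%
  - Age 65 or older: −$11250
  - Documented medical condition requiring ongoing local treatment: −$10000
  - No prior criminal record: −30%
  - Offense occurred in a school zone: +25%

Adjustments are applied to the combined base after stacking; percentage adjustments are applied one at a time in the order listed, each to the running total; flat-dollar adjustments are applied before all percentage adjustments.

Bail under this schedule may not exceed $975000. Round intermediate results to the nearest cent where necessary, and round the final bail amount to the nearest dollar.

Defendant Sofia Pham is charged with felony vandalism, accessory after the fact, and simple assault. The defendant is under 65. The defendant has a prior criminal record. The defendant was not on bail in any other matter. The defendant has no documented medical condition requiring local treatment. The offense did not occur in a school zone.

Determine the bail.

$23000

Base amounts from the schedule: felony vandalism $22500; accessory after the fact $23000; simple assault $5500.
Stacking rule: use the highest base only. Highest is accessory after the fact at $23000. Combined base = $23000.
No adjustment factors apply to this defendant.
$23000 is within the $975000 maximum.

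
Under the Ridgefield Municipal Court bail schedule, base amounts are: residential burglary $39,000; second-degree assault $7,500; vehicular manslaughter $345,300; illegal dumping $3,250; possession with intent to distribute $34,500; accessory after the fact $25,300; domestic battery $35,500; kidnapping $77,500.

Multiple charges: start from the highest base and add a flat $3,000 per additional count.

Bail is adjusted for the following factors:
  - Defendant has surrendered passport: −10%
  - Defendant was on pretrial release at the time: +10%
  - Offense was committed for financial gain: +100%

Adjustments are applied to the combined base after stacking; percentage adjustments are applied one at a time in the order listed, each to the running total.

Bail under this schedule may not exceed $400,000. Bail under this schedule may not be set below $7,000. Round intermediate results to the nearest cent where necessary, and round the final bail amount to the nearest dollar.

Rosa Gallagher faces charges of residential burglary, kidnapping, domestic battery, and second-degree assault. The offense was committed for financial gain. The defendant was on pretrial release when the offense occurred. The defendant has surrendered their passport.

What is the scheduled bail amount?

Base amounts from the schedule: residential burglary $39,000; kidnapping $77,500; domestic battery $35,500; second-degree assault $7,500.
Stacking rule: highest base plus $3,000 per additional charge. Highest is kidnapping at $77,500; 3 additional charges → +$9,000. Combined base = $86,500.
Defendant has surrendered passport (−10%): $86,500 × 0.9 = $77,850.
Defendant was on pretrial release at the time (+10%): $77,850 × 1.1 = $85,635.
Offense was committed for financial gain (+100%): $85,635 × 2 = $171,270.
$171,270 is within the $400,000 maximum.
$171,270 is at or above the $7,000 minimum.

$171,270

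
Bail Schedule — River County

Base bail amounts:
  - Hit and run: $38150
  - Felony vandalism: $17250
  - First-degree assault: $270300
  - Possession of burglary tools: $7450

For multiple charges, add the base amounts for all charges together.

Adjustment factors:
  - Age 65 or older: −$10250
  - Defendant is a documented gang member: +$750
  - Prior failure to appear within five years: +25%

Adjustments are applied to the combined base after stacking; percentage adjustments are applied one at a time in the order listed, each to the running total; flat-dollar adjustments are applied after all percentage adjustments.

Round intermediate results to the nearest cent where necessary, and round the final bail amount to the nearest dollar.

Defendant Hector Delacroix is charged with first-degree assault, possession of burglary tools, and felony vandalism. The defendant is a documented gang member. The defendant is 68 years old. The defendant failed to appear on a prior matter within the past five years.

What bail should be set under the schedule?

Base amounts from the schedule: first-degree assault $270300; possession of burglary tools $7450; felony vandalism $17250.
Stacking rule: sum of all bases. $270300 + $7450 + $17250 = $295000.
Prior failure to appear within five years (+25%): $295000 × 1.25 = $368750.
Age 65 or older (−$10250 flat): $368750 − $10250 = $358500.
Defendant is a documented gang member (+$750 flat): $358500 + $750 = $359250.

$359250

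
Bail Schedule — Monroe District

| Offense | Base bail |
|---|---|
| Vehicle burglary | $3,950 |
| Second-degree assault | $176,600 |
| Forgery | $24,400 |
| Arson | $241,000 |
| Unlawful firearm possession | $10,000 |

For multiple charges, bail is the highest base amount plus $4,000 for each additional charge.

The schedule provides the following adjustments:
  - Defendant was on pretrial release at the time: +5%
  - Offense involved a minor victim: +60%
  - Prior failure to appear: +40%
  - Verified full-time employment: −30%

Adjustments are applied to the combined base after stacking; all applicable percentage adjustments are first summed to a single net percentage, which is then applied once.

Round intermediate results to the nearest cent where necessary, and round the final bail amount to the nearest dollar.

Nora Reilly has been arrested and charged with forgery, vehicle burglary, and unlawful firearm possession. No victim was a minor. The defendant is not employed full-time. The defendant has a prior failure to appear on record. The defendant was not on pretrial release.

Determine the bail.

Base amounts from the schedule: forgery $24,400; vehicle burglary $3,950; unlawful firearm possession $10,000.
Stacking rule: highest base plus $4,000 per additional charge. Highest is forgery at $24,400; 2 additional charges → +$8,000. Combined base = $32,400.
Prior failure to appear (+40%): $32,400 × 1.4 = $45,360.

$45,360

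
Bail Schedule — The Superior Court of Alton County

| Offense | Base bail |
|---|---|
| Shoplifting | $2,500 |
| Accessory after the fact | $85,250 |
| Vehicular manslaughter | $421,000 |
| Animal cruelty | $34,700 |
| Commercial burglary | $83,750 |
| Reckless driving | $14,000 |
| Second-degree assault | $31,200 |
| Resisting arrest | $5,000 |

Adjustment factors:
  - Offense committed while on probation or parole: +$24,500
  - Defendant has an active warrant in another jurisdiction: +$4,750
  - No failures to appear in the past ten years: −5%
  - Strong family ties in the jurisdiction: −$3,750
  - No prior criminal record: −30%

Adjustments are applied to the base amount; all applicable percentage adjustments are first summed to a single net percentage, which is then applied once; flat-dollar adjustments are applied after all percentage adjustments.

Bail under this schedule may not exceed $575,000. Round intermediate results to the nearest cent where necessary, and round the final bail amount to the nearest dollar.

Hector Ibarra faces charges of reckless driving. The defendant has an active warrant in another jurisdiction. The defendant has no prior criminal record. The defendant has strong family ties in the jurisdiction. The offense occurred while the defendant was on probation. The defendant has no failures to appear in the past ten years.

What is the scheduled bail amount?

Base amounts from the schedule: reckless driving $14,000.
Single charge. Combined base = $14,000.
Net percentage adjustment: −5% −30% = −35%. $14,000 × 0.65 = $9,100.
Offense committed while on probation or parole (+$24,500 flat): $9,100 + $24,500 = $33,600.
Defendant has an active warrant in another jurisdiction (+$4,750 flat): $33,600 + $4,750 = $38,350.
Strong family ties in the jurisdiction (−$3,750 flat): $38,350 − $3,750 = $34,600.
$34,600 is within the $575,000 maximum.

$34,600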